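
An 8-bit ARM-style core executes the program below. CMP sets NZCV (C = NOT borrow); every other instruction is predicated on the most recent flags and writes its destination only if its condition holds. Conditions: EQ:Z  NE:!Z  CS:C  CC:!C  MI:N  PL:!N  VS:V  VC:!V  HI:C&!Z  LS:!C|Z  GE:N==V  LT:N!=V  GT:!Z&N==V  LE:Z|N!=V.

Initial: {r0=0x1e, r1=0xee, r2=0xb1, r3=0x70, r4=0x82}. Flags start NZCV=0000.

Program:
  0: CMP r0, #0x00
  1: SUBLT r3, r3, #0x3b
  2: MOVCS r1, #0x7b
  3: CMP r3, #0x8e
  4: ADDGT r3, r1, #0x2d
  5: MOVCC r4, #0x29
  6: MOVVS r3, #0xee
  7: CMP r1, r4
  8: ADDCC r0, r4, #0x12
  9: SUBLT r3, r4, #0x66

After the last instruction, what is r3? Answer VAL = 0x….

VAL = 0xee

0: ✓ CMP  NZCV=0010
1: · SUBLT
2: ✓ MOVCS  r1←0x7b
3: ✓ CMP  NZCV=1001
4: ✓ ADDGT  r3←0xa8
5: ✓ MOVCC  r4←0x29
6: ✓ MOVVS  r3←0xee
7: ✓ CMP  NZCV=0010
8: · ADDCC
9: · SUBLT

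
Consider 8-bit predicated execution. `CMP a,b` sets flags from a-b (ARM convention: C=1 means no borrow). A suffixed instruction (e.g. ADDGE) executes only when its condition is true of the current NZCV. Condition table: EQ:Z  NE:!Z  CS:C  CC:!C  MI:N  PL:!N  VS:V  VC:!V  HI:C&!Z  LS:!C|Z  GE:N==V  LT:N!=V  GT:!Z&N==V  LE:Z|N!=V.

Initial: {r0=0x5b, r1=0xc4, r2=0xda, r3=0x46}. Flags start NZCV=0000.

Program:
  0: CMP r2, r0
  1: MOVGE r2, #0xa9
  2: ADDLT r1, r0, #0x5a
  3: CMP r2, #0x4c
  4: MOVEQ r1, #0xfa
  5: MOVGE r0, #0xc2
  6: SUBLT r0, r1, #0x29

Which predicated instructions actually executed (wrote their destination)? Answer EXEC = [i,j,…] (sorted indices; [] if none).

0: ✓ CMP  NZCV=0011
1: · MOVGE
2: ✓ ADDLT  r1←0xb5
3: ✓ CMP  NZCV=1010
4: · MOVEQ
5: · MOVGE
6: ✓ SUBLT  r0←0x8c

EXEC = [2,6]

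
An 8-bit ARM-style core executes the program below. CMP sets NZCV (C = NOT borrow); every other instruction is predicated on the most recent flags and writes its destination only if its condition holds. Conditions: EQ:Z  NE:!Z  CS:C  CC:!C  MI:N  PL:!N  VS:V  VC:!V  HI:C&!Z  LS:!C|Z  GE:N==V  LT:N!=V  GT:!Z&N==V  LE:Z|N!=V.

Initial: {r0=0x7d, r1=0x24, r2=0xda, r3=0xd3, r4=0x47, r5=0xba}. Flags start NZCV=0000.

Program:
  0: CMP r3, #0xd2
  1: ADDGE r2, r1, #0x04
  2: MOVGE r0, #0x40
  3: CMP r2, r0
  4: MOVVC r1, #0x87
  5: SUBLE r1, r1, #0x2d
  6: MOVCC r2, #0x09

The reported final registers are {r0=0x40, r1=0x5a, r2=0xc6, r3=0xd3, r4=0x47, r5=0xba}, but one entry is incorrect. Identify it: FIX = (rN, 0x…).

FIX = (r2, 0x09)

0: ✓ CMP  NZCV=0010
1: ✓ ADDGE  r2←0x28
2: ✓ MOVGE  r0←0x40
3: ✓ CMP  NZCV=1000
4: ✓ MOVVC  r1←0x87
5: ✓ SUBLE  r1←0x5a
6: ✓ MOVCC  r2←0x09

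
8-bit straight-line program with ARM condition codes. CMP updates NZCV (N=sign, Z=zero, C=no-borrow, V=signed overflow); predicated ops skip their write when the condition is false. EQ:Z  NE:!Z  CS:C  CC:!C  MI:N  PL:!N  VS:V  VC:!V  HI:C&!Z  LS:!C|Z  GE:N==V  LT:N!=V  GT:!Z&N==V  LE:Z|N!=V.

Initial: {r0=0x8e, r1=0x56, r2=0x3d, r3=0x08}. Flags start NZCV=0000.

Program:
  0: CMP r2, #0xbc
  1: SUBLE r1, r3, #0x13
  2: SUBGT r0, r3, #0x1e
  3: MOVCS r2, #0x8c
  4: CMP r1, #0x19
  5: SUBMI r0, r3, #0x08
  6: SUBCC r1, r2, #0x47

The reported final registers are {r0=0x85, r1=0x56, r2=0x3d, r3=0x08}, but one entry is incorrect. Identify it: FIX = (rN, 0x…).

FIX = (r0, 0xea)

0: ✓ CMP  NZCV=1001
1: · SUBLE
2: ✓ SUBGT  r0←0xea
3: · MOVCS
4: ✓ CMP  NZCV=0010
5: · SUBMI
6: · SUBCC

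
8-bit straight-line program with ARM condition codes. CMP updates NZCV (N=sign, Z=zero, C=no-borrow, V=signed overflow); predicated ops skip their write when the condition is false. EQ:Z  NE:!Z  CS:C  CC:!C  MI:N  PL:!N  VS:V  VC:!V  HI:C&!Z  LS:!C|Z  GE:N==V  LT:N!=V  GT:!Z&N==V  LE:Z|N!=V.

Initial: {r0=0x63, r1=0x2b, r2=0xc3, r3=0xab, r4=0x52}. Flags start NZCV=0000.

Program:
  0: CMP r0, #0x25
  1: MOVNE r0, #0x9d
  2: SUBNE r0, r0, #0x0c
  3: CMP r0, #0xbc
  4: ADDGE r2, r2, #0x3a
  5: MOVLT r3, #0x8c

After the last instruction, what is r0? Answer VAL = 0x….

VAL = 0x91

[0] flags=0010 → (cmp)
[1] flags=0010 NE?T → r0=0x9d
[2] flags=0010 NE?T → r0=0x91
[3] flags=1000 → (cmp)
[4] flags=1000 GE?F → skip
[5] flags=1000 LT?T → r3=0x8c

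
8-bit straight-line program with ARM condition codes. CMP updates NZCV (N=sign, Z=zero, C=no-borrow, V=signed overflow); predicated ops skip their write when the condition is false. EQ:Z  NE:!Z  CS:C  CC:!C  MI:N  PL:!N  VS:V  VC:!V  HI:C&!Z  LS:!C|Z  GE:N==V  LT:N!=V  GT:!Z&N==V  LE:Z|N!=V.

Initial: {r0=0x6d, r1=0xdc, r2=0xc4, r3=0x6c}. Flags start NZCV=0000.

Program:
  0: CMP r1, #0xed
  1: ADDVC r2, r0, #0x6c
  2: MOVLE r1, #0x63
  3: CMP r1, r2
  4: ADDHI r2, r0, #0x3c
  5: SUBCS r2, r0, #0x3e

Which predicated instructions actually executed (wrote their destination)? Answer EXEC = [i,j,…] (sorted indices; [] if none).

[0] flags=1000 → (cmp)
[1] flags=1000 VC?T → r2=0xd9
[2] flags=1000 LE?T → r1=0x63
[3] flags=1001 → (cmp)
[4] flags=1001 HI?F → skip
[5] flags=1001 CS?F → skip

EXEC = [1,2]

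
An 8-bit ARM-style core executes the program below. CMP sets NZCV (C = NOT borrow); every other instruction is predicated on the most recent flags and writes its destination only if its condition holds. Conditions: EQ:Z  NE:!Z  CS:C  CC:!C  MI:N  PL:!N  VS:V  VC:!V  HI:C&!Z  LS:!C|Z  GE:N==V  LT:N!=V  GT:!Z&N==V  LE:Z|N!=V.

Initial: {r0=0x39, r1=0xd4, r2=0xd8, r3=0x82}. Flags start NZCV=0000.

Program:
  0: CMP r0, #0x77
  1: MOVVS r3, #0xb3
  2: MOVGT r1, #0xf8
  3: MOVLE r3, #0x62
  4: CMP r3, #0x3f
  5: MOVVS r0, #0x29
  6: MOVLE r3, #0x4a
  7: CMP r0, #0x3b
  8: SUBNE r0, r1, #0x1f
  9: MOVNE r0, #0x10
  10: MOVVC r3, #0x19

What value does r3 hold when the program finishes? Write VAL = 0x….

VAL = 0x19

0: ✓ CMP  NZCV=1000
1: · MOVVS
2: · MOVGT
3: ✓ MOVLE  r3←0x62
4: ✓ CMP  NZCV=0010
5: · MOVVS
6: · MOVLE
7: ✓ CMP  NZCV=1000
8: ✓ SUBNE  r0←0xb5
9: ✓ MOVNE  r0←0x10
10: ✓ MOVVC  r3←0x19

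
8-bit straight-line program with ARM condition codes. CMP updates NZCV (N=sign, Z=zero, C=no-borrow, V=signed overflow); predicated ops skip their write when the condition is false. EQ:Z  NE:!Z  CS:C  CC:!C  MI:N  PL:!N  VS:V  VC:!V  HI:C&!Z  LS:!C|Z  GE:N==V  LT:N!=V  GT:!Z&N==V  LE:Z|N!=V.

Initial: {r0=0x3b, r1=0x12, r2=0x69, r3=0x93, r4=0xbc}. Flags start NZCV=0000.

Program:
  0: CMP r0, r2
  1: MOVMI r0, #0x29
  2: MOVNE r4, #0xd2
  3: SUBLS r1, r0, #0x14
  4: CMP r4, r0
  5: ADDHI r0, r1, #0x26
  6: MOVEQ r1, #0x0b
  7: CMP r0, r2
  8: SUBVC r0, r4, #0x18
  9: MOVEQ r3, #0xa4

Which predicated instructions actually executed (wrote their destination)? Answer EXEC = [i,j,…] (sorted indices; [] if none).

EXEC = [1,2,3,5,8]

0: ✓ CMP  NZCV=1000
1: ✓ MOVMI  r0←0x29
2: ✓ MOVNE  r4←0xd2
3: ✓ SUBLS  r1←0x15
4: ✓ CMP  NZCV=1010
5: ✓ ADDHI  r0←0x3b
6: · MOVEQ
7: ✓ CMP  NZCV=1000
8: ✓ SUBVC  r0←0xba
9: · MOVEQ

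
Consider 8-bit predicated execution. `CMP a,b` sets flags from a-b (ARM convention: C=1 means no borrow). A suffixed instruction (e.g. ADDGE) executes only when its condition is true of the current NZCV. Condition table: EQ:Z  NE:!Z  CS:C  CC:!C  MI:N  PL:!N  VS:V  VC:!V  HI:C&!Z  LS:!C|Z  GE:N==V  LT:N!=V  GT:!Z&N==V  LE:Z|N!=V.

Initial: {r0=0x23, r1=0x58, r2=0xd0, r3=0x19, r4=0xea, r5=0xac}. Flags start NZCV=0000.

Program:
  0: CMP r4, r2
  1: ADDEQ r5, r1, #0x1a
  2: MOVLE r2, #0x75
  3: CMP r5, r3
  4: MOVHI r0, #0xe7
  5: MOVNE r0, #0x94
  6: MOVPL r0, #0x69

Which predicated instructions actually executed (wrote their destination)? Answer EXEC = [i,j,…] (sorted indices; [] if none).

[0] flags=0010 → (cmp)
[1] flags=0010 EQ?F → skip
[2] flags=0010 LE?F → skip
[3] flags=1010 → (cmp)
[4] flags=1010 HI?T → r0=0xe7
[5] flags=1010 NE?T → r0=0x94
[6] flags=1010 PL?F → skip

EXEC = [4,5]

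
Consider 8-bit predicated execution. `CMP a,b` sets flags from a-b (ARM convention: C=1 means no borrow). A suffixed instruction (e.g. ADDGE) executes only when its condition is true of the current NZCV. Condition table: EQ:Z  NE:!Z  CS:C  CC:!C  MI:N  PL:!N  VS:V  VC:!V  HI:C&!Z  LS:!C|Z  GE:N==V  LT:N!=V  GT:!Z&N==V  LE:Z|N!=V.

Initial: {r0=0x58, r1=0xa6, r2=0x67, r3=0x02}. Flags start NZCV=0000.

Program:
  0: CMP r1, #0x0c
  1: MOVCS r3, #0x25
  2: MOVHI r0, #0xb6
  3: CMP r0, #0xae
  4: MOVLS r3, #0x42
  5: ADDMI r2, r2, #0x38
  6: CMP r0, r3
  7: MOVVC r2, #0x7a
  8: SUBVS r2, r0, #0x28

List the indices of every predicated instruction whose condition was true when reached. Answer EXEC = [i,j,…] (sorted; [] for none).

[0] flags=1010 → (cmp)
[1] flags=1010 CS?T → r3=0x25
[2] flags=1010 HI?T → r0=0xb6
[3] flags=0010 → (cmp)
[4] flags=0010 LS?F → skip
[5] flags=0010 MI?F → skip
[6] flags=1010 → (cmp)
[7] flags=1010 VC?T → r2=0x7a
[8] flags=1010 VS?F → skip

EXEC = [1,2,7]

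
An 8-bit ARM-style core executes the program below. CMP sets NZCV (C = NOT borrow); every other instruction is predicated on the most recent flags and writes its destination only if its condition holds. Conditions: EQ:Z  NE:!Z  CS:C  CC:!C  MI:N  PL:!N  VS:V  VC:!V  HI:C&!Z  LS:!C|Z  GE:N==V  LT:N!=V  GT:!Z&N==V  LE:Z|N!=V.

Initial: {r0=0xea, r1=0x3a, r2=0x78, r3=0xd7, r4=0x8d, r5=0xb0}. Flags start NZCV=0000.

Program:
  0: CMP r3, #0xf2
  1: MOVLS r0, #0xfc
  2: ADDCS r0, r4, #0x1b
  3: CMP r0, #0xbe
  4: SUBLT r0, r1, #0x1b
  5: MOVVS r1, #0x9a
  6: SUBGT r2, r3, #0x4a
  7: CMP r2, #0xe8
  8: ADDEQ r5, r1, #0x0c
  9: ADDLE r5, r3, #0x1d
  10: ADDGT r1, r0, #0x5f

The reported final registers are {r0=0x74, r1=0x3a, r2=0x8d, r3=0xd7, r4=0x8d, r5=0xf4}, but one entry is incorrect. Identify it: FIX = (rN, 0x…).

0: ✓ CMP  NZCV=1000
1: ✓ MOVLS  r0←0xfc
2: · ADDCS
3: ✓ CMP  NZCV=0010
4: · SUBLT
5: · MOVVS
6: ✓ SUBGT  r2←0x8d
7: ✓ CMP  NZCV=1000
8: · ADDEQ
9: ✓ ADDLE  r5←0xf4
10: · ADDGT

FIX = (r0, 0xfc)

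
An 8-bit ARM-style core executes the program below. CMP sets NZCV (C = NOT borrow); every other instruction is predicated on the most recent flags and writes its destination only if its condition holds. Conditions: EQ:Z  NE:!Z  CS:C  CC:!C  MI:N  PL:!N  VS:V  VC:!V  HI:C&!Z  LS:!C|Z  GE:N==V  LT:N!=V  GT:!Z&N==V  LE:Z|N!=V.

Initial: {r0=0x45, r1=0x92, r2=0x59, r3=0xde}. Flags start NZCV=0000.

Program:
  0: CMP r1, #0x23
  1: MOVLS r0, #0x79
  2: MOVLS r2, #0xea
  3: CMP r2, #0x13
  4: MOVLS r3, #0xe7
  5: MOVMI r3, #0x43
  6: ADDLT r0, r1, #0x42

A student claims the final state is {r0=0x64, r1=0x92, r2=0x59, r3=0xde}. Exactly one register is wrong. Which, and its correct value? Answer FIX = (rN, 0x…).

[0] flags=0011 → (cmp)
[1] flags=0011 LS?F → skip
[2] flags=0011 LS?F → skip
[3] flags=0010 → (cmp)
[4] flags=0010 LS?F → skip
[5] flags=0010 MI?F → skip
[6] flags=0010 LT?F → skip

FIX = (r0, 0x45)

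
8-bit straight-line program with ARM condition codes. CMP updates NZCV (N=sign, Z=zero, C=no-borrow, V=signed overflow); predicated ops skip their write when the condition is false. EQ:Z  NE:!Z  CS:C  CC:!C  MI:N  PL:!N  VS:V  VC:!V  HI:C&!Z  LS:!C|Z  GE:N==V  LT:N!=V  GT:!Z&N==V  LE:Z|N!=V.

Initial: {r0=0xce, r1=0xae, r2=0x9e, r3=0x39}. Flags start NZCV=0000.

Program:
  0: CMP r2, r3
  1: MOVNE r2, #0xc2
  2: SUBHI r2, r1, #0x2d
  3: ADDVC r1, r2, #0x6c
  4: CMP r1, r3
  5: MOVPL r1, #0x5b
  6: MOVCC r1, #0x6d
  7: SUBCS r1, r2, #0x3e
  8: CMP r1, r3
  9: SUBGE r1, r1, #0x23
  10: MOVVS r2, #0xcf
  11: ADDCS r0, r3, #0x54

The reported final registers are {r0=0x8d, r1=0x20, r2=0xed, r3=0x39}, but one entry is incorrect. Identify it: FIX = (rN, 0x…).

FIX = (r2, 0x81)

0: ✓ CMP  NZCV=0011
1: ✓ MOVNE  r2←0xc2
2: ✓ SUBHI  r2←0x81
3: · ADDVC
4: ✓ CMP  NZCV=0011
5: ✓ MOVPL  r1←0x5b
6: · MOVCC
7: ✓ SUBCS  r1←0x43
8: ✓ CMP  NZCV=0010
9: ✓ SUBGE  r1←0x20
10: · MOVVS
11: ✓ ADDCS  r0←0x8d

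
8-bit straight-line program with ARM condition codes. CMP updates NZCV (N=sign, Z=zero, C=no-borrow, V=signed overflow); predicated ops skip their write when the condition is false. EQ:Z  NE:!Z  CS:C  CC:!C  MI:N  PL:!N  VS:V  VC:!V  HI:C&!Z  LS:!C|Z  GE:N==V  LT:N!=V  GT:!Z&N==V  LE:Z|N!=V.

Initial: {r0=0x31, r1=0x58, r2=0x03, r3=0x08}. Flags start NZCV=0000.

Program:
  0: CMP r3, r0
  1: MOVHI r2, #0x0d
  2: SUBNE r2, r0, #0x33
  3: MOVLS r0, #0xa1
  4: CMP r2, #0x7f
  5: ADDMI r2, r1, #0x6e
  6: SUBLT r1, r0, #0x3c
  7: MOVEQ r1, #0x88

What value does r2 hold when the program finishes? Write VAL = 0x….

VAL = 0xfe

[0] flags=1000 → (cmp)
[1] flags=1000 HI?F → skip
[2] flags=1000 NE?T → r2=0xfe
[3] flags=1000 LS?T → r0=0xa1
[4] flags=0011 → (cmp)
[5] flags=0011 MI?F → skip
[6] flags=0011 LT?T → r1=0x65
[7] flags=0011 EQ?F → skip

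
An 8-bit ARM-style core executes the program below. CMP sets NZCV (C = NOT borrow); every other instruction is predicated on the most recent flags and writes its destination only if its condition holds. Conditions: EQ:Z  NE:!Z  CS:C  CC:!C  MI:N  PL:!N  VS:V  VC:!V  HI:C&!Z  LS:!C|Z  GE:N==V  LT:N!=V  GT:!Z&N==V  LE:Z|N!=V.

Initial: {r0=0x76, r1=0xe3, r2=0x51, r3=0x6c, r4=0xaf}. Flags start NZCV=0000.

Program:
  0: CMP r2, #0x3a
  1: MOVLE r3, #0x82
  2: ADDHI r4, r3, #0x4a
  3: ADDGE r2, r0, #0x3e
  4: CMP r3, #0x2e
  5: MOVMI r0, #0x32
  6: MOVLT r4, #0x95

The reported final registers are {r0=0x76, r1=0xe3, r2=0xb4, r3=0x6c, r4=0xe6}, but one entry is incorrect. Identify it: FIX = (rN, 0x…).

[0] flags=0010 → (cmp)
[1] flags=0010 LE?F → skip
[2] flags=0010 HI?T → r4=0xb6
[3] flags=0010 GE?T → r2=0xb4
[4] flags=0010 → (cmp)
[5] flags=0010 MI?F → skip
[6] flags=0010 LT?F → skip

FIX = (r4, 0xb6)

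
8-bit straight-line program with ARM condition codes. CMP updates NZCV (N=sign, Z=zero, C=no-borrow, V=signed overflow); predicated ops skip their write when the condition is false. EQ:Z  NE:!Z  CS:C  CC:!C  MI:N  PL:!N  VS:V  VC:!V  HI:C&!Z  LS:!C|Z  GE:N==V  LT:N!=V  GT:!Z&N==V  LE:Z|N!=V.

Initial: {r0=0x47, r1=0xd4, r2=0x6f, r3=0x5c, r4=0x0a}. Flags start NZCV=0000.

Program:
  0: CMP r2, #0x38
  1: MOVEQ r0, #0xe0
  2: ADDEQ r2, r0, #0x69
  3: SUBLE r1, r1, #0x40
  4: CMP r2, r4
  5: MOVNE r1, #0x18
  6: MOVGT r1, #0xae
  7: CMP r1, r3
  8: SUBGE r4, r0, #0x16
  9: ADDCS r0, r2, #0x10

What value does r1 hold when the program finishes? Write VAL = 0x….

VAL = 0xae

[0] flags=0010 → (cmp)
[1] flags=0010 EQ?F → skip
[2] flags=0010 EQ?F → skip
[3] flags=0010 LE?F → skip
[4] flags=0010 → (cmp)
[5] flags=0010 NE?T → r1=0x18
[6] flags=0010 GT?T → r1=0xae
[7] flags=0011 → (cmp)
[8] flags=0011 GE?F → skip
[9] flags=0011 CS?T → r0=0x7f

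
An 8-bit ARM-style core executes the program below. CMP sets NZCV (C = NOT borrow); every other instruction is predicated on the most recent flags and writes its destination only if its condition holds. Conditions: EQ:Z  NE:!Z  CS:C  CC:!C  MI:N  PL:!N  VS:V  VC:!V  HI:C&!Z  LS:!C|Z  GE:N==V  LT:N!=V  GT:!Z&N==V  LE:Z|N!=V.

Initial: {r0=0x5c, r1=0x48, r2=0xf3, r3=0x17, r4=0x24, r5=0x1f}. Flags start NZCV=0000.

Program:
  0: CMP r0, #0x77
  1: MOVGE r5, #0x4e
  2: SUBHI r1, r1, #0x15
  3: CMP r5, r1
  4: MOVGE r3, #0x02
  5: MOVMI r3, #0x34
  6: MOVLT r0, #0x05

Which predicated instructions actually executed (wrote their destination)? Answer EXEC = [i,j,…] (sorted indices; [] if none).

EXEC = [5,6]

0: ✓ CMP  NZCV=1000
1: · MOVGE
2: · SUBHI
3: ✓ CMP  NZCV=1000
4: · MOVGE
5: ✓ MOVMI  r3←0x34
6: ✓ MOVLT  r0←0x05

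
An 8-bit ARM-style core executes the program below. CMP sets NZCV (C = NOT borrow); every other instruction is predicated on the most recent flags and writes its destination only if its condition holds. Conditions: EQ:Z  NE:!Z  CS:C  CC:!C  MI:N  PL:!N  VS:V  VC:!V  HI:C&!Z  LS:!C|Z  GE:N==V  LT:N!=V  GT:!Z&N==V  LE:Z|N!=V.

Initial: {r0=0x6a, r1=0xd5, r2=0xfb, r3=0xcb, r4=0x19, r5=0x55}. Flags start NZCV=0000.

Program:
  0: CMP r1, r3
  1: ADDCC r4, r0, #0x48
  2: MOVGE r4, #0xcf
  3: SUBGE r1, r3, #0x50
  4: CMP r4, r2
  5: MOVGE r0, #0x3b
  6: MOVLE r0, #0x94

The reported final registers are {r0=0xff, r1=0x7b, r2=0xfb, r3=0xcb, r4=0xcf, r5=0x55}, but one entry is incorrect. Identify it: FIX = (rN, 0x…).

[0] flags=0010 → (cmp)
[1] flags=0010 CC?F → skip
[2] flags=0010 GE?T → r4=0xcf
[3] flags=0010 GE?T → r1=0x7b
[4] flags=1000 → (cmp)
[5] flags=1000 GE?F → skip
[6] flags=1000 LE?T → r0=0x94

FIX = (r0, 0x94)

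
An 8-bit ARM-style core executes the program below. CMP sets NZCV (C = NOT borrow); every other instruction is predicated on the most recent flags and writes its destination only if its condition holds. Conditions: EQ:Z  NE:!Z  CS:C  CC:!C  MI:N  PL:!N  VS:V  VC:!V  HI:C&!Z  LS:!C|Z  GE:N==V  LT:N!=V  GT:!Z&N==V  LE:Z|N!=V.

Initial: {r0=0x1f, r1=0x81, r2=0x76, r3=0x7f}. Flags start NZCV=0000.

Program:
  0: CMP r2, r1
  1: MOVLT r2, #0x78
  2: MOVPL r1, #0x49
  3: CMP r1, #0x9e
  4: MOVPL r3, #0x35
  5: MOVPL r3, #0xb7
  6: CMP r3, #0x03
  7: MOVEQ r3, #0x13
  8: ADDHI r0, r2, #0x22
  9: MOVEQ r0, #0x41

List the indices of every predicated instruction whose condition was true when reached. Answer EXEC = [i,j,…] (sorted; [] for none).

EXEC = [8]

0: ✓ CMP  NZCV=1001
1: · MOVLT
2: · MOVPL
3: ✓ CMP  NZCV=1000
4: · MOVPL
5: · MOVPL
6: ✓ CMP  NZCV=0010
7: · MOVEQ
8: ✓ ADDHI  r0←0x98
9: · MOVEQ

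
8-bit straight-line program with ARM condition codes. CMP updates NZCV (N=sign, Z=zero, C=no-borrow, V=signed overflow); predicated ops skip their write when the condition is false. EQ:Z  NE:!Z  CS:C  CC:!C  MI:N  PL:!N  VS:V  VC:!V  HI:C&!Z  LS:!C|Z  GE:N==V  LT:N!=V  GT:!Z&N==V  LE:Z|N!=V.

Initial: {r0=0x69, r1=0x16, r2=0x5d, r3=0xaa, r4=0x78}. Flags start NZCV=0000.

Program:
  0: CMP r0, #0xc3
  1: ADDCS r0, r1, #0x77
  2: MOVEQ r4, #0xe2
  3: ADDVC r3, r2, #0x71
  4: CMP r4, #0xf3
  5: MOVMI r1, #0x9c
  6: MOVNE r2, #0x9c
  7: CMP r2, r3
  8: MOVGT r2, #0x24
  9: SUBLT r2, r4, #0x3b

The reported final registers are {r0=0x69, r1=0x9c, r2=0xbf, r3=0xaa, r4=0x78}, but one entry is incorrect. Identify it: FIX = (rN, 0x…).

[0] flags=1001 → (cmp)
[1] flags=1001 CS?F → skip
[2] flags=1001 EQ?F → skip
[3] flags=1001 VC?F → skip
[4] flags=1001 → (cmp)
[5] flags=1001 MI?T → r1=0x9c
[6] flags=1001 NE?T → r2=0x9c
[7] flags=1000 → (cmp)
[8] flags=1000 GT?F → skip
[9] flags=1000 LT?T → r2=0x3d

FIX = (r2, 0x3d)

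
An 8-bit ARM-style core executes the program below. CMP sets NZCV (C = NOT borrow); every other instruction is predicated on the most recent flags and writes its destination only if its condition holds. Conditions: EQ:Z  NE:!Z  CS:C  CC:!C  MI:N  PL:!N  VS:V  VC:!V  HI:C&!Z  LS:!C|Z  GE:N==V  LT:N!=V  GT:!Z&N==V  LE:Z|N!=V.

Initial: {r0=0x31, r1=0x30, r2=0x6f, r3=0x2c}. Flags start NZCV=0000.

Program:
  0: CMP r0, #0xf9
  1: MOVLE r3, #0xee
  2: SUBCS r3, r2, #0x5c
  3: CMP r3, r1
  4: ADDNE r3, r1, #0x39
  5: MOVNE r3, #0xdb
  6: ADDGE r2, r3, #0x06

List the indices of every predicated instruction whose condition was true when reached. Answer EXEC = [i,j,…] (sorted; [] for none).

0: ✓ CMP  NZCV=0000
1: · MOVLE
2: · SUBCS
3: ✓ CMP  NZCV=1000
4: ✓ ADDNE  r3←0x69
5: ✓ MOVNE  r3←0xdb
6: · ADDGE

EXEC = [4,5]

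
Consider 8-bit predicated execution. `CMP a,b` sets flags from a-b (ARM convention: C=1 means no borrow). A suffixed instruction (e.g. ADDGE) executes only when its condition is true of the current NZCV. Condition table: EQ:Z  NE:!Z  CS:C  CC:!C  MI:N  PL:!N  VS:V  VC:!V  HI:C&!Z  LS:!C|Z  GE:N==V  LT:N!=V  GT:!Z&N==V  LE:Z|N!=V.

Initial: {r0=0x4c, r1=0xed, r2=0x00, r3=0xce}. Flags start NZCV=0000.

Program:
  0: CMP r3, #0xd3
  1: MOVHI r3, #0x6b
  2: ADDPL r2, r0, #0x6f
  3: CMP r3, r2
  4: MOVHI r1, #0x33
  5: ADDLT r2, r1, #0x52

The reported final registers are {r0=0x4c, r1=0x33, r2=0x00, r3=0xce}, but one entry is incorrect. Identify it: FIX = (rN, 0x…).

FIX = (r2, 0x85)

0: ✓ CMP  NZCV=1000
1: · MOVHI
2: · ADDPL
3: ✓ CMP  NZCV=1010
4: ✓ MOVHI  r1←0x33
5: ✓ ADDLT  r2←0x85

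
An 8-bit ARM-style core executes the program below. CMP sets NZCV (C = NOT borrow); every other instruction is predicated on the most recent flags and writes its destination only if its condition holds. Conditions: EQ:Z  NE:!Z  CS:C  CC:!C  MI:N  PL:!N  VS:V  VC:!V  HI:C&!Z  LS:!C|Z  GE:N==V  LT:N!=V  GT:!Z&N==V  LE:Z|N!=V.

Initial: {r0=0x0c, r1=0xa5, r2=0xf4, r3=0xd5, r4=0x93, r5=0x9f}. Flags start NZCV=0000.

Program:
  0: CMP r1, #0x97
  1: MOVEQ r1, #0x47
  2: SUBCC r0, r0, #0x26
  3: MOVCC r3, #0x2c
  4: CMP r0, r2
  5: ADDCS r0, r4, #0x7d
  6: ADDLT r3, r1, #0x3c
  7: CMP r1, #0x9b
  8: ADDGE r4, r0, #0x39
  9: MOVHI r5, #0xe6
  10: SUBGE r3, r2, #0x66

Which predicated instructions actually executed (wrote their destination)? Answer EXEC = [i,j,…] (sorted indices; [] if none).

EXEC = [8,9,10]

[0] flags=0010 → (cmp)
[1] flags=0010 EQ?F → skip
[2] flags=0010 CC?F → skip
[3] flags=0010 CC?F → skip
[4] flags=0000 → (cmp)
[5] flags=0000 CS?F → skip
[6] flags=0000 LT?F → skip
[7] flags=0010 → (cmp)
[8] flags=0010 GE?T → r4=0x45
[9] flags=0010 HI?T → r5=0xe6
[10] flags=0010 GE?T → r3=0x8e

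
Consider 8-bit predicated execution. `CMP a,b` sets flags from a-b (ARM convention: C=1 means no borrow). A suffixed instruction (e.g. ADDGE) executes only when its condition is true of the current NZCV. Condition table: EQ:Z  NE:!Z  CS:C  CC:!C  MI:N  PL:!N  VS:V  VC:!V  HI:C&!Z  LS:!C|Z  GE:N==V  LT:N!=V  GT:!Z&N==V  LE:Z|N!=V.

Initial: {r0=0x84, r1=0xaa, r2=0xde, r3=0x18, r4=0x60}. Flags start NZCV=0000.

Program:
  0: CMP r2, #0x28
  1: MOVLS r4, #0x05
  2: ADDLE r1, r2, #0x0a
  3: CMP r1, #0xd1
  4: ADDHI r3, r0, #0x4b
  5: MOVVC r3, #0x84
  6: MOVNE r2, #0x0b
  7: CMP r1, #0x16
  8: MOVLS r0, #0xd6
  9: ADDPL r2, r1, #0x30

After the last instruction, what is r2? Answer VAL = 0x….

[0] flags=1010 → (cmp)
[1] flags=1010 LS?F → skip
[2] flags=1010 LE?T → r1=0xe8
[3] flags=0010 → (cmp)
[4] flags=0010 HI?T → r3=0xcf
[5] flags=0010 VC?T → r3=0x84
[6] flags=0010 NE?T → r2=0x0b
[7] flags=1010 → (cmp)
[8] flags=1010 LS?F → skip
[9] flags=1010 PL?F → skip

VAL = 0x0b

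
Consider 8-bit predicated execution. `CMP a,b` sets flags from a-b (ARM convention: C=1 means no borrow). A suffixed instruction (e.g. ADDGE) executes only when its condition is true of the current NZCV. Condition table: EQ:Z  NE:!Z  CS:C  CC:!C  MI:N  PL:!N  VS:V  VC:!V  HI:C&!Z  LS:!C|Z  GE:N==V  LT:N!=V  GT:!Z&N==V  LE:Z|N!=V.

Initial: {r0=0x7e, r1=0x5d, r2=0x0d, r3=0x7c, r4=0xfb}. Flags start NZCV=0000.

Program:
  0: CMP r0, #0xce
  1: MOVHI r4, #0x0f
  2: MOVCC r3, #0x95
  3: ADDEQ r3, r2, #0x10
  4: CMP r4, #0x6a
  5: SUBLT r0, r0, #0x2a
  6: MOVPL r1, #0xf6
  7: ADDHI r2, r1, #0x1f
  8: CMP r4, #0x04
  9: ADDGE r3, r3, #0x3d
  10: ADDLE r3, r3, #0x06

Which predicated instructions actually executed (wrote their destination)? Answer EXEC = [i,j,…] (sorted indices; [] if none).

[0] flags=1001 → (cmp)
[1] flags=1001 HI?F → skip
[2] flags=1001 CC?T → r3=0x95
[3] flags=1001 EQ?F → skip
[4] flags=1010 → (cmp)
[5] flags=1010 LT?T → r0=0x54
[6] flags=1010 PL?F → skip
[7] flags=1010 HI?T → r2=0x7c
[8] flags=1010 → (cmp)
[9] flags=1010 GE?F → skip
[10] flags=1010 LE?T → r3=0x9b

EXEC = [2,5,7,10]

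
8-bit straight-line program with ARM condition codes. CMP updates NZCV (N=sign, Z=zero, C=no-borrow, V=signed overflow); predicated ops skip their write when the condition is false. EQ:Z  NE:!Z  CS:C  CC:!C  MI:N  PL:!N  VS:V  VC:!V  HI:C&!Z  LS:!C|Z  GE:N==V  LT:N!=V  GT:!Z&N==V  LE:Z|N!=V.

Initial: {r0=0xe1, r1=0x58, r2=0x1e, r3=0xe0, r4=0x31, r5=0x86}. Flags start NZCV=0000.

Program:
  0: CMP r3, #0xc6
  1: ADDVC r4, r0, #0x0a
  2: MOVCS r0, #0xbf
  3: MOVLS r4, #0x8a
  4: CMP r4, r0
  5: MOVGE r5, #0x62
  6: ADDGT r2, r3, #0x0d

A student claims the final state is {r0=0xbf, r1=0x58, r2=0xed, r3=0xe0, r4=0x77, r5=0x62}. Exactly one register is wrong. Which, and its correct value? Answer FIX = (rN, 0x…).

0: ✓ CMP  NZCV=0010
1: ✓ ADDVC  r4←0xeb
2: ✓ MOVCS  r0←0xbf
3: · MOVLS
4: ✓ CMP  NZCV=0010
5: ✓ MOVGE  r5←0x62
6: ✓ ADDGT  r2←0xed

FIX = (r4, 0xeb)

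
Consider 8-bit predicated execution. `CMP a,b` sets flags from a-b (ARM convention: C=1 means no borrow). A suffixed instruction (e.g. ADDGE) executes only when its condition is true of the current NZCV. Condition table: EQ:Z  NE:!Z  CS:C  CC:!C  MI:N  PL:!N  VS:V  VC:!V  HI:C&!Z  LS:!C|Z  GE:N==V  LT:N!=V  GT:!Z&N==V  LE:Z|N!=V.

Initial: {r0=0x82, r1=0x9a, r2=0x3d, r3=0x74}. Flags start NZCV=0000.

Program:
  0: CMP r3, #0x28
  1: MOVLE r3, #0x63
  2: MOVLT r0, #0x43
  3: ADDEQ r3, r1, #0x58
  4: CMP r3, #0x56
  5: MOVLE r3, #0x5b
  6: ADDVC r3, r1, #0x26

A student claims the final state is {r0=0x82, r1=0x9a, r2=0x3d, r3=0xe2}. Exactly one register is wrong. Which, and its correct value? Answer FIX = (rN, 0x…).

[0] flags=0010 → (cmp)
[1] flags=0010 LE?F → skip
[2] flags=0010 LT?F → skip
[3] flags=0010 EQ?F → skip
[4] flags=0010 → (cmp)
[5] flags=0010 LE?F → skip
[6] flags=0010 VC?T → r3=0xc0

FIX = (r3, 0xc0)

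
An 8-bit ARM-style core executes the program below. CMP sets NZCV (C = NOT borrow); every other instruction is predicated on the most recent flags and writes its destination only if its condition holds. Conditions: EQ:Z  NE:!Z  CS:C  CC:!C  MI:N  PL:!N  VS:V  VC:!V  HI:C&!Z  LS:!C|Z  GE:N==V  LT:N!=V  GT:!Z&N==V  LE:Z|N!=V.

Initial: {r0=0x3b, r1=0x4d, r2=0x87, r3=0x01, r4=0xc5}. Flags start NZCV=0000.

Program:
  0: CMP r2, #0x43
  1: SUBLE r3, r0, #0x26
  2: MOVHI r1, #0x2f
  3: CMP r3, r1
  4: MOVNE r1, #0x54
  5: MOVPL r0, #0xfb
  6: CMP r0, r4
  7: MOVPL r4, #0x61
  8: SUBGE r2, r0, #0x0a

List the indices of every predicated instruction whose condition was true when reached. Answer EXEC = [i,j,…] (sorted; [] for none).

0: ✓ CMP  NZCV=0011
1: ✓ SUBLE  r3←0x15
2: ✓ MOVHI  r1←0x2f
3: ✓ CMP  NZCV=1000
4: ✓ MOVNE  r1←0x54
5: · MOVPL
6: ✓ CMP  NZCV=0000
7: ✓ MOVPL  r4←0x61
8: ✓ SUBGE  r2←0x31

EXEC = [1,2,4,7,8]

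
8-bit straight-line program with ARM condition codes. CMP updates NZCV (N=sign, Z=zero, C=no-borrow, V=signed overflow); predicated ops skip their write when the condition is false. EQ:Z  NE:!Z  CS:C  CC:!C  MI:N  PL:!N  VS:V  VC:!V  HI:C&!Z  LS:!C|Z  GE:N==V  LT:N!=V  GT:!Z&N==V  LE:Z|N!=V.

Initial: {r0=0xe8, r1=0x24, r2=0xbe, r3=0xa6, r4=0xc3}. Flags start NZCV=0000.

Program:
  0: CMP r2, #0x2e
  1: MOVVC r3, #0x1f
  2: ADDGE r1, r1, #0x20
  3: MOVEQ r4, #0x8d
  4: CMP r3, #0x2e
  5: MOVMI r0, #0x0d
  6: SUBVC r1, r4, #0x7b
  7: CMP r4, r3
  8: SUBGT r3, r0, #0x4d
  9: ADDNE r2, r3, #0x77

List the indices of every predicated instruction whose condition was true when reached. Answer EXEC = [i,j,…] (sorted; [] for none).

EXEC = [1,5,6,9]

0: ✓ CMP  NZCV=1010
1: ✓ MOVVC  r3←0x1f
2: · ADDGE
3: · MOVEQ
4: ✓ CMP  NZCV=1000
5: ✓ MOVMI  r0←0x0d
6: ✓ SUBVC  r1←0x48
7: ✓ CMP  NZCV=1010
8: · SUBGT
9: ✓ ADDNE  r2←0x96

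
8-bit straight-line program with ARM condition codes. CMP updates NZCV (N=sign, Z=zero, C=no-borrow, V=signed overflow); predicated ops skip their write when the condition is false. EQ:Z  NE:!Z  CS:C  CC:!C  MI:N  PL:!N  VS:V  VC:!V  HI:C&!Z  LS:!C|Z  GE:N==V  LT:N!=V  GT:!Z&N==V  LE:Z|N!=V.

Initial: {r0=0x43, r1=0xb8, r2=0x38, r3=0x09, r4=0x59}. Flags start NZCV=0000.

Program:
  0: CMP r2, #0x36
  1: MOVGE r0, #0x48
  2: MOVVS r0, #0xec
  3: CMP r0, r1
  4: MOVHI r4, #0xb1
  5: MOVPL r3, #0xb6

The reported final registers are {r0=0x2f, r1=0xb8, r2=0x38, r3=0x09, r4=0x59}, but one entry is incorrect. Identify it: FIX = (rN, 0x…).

[0] flags=0010 → (cmp)
[1] flags=0010 GE?T → r0=0x48
[2] flags=0010 VS?F → skip
[3] flags=1001 → (cmp)
[4] flags=1001 HI?F → skip
[5] flags=1001 PL?F → skip

FIX = (r0, 0x48)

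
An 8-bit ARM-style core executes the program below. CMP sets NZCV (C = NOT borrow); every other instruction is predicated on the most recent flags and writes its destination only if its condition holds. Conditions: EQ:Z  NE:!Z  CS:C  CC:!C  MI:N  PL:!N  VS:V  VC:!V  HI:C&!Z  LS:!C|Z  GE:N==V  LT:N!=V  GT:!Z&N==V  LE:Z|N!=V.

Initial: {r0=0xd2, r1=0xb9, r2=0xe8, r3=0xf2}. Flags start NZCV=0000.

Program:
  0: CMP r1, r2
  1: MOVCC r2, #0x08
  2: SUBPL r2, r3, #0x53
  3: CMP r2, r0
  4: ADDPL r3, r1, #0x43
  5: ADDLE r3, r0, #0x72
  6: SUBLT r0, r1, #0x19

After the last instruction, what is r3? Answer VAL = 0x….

0: ✓ CMP  NZCV=1000
1: ✓ MOVCC  r2←0x08
2: · SUBPL
3: ✓ CMP  NZCV=0000
4: ✓ ADDPL  r3←0xfc
5: · ADDLE
6: · SUBLT

VAL = 0xfc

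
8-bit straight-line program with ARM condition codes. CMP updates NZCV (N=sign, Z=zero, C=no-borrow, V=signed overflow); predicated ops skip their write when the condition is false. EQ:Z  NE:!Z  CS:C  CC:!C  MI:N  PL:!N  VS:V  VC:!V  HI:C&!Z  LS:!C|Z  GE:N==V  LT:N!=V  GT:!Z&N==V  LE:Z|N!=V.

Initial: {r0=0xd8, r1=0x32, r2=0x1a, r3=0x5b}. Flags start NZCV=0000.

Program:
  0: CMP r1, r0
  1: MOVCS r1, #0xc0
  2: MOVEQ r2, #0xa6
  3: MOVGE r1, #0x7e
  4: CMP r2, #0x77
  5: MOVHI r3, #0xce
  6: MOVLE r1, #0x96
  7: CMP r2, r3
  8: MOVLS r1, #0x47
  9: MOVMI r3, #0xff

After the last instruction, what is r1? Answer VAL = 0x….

0: ✓ CMP  NZCV=0000
1: · MOVCS
2: · MOVEQ
3: ✓ MOVGE  r1←0x7e
4: ✓ CMP  NZCV=1000
5: · MOVHI
6: ✓ MOVLE  r1←0x96
7: ✓ CMP  NZCV=1000
8: ✓ MOVLS  r1←0x47
9: ✓ MOVMI  r3←0xff

VAL = 0x47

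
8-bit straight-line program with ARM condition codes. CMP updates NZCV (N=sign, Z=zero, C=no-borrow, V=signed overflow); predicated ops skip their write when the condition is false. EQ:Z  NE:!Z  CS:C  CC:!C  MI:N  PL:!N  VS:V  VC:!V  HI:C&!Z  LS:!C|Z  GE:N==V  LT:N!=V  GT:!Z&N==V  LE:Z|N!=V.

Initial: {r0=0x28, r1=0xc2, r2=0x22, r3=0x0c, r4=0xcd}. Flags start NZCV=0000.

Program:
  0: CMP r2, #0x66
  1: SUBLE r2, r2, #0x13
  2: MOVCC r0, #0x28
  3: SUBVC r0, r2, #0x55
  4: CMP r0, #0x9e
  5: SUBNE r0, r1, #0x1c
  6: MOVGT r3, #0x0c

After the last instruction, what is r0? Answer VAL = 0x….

VAL = 0xa6

[0] flags=1000 → (cmp)
[1] flags=1000 LE?T → r2=0x0f
[2] flags=1000 CC?T → r0=0x28
[3] flags=1000 VC?T → r0=0xba
[4] flags=0010 → (cmp)
[5] flags=0010 NE?T → r0=0xa6
[6] flags=0010 GT?T → r3=0x0c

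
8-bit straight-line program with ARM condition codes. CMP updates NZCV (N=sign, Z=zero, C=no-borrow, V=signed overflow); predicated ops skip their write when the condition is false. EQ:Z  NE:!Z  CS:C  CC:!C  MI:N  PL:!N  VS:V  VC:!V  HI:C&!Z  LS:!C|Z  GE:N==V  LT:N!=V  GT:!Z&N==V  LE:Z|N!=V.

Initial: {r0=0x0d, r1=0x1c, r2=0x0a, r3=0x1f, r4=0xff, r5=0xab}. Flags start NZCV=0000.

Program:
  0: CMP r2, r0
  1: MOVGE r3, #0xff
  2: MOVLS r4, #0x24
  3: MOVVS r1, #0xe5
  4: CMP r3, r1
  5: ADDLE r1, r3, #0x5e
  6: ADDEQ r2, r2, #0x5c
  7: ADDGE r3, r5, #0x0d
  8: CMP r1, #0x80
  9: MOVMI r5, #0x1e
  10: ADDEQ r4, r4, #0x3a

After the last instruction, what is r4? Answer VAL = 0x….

VAL = 0x24

0: ✓ CMP  NZCV=1000
1: · MOVGE
2: ✓ MOVLS  r4←0x24
3: · MOVVS
4: ✓ CMP  NZCV=0010
5: · ADDLE
6: · ADDEQ
7: ✓ ADDGE  r3←0xb8
8: ✓ CMP  NZCV=1001
9: ✓ MOVMI  r5←0x1e
10: · ADDEQ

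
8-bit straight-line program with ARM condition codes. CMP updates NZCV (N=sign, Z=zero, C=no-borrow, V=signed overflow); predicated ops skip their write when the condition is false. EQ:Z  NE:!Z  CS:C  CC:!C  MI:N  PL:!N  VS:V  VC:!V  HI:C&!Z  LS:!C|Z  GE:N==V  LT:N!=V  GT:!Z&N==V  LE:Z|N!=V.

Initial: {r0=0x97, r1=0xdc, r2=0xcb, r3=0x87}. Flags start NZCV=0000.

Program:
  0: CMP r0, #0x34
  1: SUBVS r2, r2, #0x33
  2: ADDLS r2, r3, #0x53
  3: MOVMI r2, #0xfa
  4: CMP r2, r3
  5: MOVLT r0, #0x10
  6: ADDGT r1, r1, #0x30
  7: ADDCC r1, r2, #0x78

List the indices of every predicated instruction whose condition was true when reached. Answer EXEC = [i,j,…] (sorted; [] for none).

[0] flags=0011 → (cmp)
[1] flags=0011 VS?T → r2=0x98
[2] flags=0011 LS?F → skip
[3] flags=0011 MI?F → skip
[4] flags=0010 → (cmp)
[5] flags=0010 LT?F → skip
[6] flags=0010 GT?T → r1=0x0c
[7] flags=0010 CC?F → skip

EXEC = [1,6]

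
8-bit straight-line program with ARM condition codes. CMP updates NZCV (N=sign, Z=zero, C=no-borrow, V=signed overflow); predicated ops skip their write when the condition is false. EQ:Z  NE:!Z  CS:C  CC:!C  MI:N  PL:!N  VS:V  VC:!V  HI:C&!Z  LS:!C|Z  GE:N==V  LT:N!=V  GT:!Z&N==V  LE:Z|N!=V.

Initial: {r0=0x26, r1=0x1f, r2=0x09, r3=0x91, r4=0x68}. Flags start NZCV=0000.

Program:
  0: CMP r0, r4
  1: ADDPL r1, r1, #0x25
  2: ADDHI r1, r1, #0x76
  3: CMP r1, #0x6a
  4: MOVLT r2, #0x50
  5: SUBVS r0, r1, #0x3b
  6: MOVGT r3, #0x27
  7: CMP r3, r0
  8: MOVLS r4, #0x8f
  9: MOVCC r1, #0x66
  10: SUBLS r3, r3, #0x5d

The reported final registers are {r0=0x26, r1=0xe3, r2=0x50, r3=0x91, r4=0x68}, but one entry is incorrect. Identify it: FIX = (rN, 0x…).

FIX = (r1, 0x1f)

[0] flags=1000 → (cmp)
[1] flags=1000 PL?F → skip
[2] flags=1000 HI?F → skip
[3] flags=1000 → (cmp)
[4] flags=1000 LT?T → r2=0x50
[5] flags=1000 VS?F → skip
[6] flags=1000 GT?F → skip
[7] flags=0011 → (cmp)
[8] flags=0011 LS?F → skip
[9] flags=0011 CC?F → skip
[10] flags=0011 LS?F → skip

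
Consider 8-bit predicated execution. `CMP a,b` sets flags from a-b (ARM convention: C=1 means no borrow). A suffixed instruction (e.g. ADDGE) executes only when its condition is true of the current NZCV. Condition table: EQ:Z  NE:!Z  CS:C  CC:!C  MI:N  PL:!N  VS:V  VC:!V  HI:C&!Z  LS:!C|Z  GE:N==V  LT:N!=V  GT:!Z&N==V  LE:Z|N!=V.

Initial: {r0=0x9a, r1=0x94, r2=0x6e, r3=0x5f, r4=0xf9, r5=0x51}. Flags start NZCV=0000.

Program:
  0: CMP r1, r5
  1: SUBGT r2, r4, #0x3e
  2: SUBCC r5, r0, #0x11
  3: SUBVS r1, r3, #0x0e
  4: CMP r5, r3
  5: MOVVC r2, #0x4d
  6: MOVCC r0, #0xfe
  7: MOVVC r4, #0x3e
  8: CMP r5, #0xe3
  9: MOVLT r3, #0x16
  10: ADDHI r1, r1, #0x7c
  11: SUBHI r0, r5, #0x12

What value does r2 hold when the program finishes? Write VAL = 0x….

[0] flags=0011 → (cmp)
[1] flags=0011 GT?F → skip
[2] flags=0011 CC?F → skip
[3] flags=0011 VS?T → r1=0x51
[4] flags=1000 → (cmp)
[5] flags=1000 VC?T → r2=0x4d
[6] flags=1000 CC?T → r0=0xfe
[7] flags=1000 VC?T → r4=0x3e
[8] flags=0000 → (cmp)
[9] flags=0000 LT?F → skip
[10] flags=0000 HI?F → skip
[11] flags=0000 HI?F → skip

VAL = 0x4d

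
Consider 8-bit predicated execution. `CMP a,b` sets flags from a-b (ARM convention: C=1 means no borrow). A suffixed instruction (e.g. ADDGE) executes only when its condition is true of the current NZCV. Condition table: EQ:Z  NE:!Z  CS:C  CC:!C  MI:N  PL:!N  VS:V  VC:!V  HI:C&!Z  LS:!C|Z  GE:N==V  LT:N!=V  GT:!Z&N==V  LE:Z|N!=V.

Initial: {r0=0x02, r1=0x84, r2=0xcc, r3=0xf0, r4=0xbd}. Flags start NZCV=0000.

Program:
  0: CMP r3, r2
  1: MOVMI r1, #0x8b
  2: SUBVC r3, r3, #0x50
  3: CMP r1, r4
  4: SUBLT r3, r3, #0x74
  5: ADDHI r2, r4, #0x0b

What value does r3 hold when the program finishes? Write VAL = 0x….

VAL = 0x2c

0: ✓ CMP  NZCV=0010
1: · MOVMI
2: ✓ SUBVC  r3←0xa0
3: ✓ CMP  NZCV=1000
4: ✓ SUBLT  r3←0x2c
5: · ADDHI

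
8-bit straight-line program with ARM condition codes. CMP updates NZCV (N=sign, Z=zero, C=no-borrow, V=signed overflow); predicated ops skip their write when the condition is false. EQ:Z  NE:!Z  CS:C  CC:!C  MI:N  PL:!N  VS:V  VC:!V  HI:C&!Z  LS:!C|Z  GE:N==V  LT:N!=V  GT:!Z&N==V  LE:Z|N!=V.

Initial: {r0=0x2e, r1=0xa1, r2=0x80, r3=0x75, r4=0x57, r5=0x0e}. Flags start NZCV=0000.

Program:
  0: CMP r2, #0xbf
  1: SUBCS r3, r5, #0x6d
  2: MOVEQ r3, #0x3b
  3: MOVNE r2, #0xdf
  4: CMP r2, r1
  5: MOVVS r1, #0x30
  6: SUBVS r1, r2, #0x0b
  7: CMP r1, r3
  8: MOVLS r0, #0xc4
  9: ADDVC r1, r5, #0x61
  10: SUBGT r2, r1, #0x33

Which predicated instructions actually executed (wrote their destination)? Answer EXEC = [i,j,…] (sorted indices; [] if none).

[0] flags=1000 → (cmp)
[1] flags=1000 CS?F → skip
[2] flags=1000 EQ?F → skip
[3] flags=1000 NE?T → r2=0xdf
[4] flags=0010 → (cmp)
[5] flags=0010 VS?F → skip
[6] flags=0010 VS?F → skip
[7] flags=0011 → (cmp)
[8] flags=0011 LS?F → skip
[9] flags=0011 VC?F → skip
[10] flags=0011 GT?F → skip

EXEC = [3]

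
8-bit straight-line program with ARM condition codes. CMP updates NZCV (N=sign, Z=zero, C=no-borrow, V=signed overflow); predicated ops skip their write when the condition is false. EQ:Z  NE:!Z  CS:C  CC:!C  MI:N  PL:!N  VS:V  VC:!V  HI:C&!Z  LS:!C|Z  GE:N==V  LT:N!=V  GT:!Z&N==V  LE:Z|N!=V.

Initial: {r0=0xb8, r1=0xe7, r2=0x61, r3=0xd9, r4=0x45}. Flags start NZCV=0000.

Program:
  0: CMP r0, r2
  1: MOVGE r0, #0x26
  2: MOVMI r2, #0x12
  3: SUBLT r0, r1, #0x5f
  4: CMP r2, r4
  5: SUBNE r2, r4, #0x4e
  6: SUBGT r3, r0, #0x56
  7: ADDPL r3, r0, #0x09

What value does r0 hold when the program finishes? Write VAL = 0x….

VAL = 0x88

0: ✓ CMP  NZCV=0011
1: · MOVGE
2: · MOVMI
3: ✓ SUBLT  r0←0x88
4: ✓ CMP  NZCV=0010
5: ✓ SUBNE  r2←0xf7
6: ✓ SUBGT  r3←0x32
7: ✓ ADDPL  r3←0x91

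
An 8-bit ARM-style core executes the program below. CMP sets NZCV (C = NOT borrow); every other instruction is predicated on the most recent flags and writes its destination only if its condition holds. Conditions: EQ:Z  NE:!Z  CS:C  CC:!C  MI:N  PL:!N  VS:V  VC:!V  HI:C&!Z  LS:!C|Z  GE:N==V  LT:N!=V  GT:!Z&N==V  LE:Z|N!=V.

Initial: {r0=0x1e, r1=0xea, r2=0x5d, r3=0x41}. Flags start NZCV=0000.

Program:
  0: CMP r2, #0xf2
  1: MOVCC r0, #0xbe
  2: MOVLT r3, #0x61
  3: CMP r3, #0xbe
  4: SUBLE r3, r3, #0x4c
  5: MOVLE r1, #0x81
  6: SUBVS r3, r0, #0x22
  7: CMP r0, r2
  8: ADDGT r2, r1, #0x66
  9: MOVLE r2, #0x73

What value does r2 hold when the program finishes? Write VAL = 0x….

VAL = 0x73

0: ✓ CMP  NZCV=0000
1: ✓ MOVCC  r0←0xbe
2: · MOVLT
3: ✓ CMP  NZCV=1001
4: · SUBLE
5: · MOVLE
6: ✓ SUBVS  r3←0x9c
7: ✓ CMP  NZCV=0011
8: · ADDGT
9: ✓ MOVLE  r2←0x73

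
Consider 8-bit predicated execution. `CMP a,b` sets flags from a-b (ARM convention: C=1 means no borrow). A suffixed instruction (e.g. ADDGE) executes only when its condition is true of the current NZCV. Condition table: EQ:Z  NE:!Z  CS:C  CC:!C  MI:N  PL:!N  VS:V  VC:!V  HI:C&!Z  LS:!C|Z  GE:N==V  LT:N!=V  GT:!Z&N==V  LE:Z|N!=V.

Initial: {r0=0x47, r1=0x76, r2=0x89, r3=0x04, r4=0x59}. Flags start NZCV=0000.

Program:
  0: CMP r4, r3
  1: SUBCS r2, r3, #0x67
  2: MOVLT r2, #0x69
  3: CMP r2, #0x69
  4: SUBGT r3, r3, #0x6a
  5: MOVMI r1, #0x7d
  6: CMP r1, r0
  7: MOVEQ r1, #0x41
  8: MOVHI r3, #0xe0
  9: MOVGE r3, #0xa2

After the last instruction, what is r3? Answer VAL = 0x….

[0] flags=0010 → (cmp)
[1] flags=0010 CS?T → r2=0x9d
[2] flags=0010 LT?F → skip
[3] flags=0011 → (cmp)
[4] flags=0011 GT?F → skip
[5] flags=0011 MI?F → skip
[6] flags=0010 → (cmp)
[7] flags=0010 EQ?F → skip
[8] flags=0010 HI?T → r3=0xe0
[9] flags=0010 GE?T → r3=0xa2

VAL = 0xa2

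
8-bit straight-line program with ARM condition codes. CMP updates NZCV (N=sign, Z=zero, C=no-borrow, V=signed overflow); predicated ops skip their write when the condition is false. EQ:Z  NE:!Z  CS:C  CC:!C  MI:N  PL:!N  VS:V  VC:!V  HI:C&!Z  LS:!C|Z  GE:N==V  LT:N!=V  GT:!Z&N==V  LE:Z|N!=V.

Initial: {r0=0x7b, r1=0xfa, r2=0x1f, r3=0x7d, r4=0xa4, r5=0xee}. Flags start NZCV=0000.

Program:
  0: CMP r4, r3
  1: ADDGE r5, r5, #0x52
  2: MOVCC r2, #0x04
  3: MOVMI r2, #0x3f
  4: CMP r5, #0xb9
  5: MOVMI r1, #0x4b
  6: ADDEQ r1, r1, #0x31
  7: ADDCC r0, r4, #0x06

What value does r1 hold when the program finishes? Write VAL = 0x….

VAL = 0xfa

[0] flags=0011 → (cmp)
[1] flags=0011 GE?F → skip
[2] flags=0011 CC?F → skip
[3] flags=0011 MI?F → skip
[4] flags=0010 → (cmp)
[5] flags=0010 MI?F → skip
[6] flags=0010 EQ?F → skip
[7] flags=0010 CC?F → skip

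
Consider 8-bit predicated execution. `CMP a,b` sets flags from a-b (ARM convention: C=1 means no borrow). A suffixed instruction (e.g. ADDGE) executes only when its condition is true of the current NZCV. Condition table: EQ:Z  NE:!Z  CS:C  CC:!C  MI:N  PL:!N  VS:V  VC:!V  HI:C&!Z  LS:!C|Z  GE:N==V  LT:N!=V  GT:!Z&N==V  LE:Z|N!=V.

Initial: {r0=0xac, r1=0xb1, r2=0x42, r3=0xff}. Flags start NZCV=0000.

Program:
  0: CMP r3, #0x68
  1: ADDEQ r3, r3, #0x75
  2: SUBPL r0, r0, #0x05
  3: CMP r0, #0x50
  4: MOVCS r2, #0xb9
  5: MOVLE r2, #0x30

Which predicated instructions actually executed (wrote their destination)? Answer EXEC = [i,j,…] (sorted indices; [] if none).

EXEC = [4,5]

[0] flags=1010 → (cmp)
[1] flags=1010 EQ?F → skip
[2] flags=1010 PL?F → skip
[3] flags=0011 → (cmp)
[4] flags=0011 CS?T → r2=0xb9
[5] flags=0011 LE?T → r2=0x30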